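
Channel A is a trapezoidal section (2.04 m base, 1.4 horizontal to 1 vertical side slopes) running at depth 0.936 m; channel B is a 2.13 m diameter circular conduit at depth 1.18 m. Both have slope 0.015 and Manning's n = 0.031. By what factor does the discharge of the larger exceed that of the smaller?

Channel A: With bottom width b = 2.04 m and side slope z = 1.4: A = (b + zy)y = (2.04 + 1.4×0.936)×0.936 = 3.136 m²; P = b + 2y√(1+z²) = 2.04 + 2×0.936×1.72 = 5.261 m. Hydraulic radius R = A/P = 3.136/5.261 = 0.5961 m. Q_A = (1/0.031)·3.136·0.5961^(2/3)·√0.015 = 8.776 m³/s.
Channel B: For a circular section of diameter D = 2.13 m at depth y = 1.18 m, the central angle is θ = 2 arccos(1 − 2y/D) = 3.358 rad. Then A = (D²/8)(θ − sin θ) = 2.026 m² and P = Dθ/2 = 3.576 m. Hydraulic radius R = A/P = 2.026/3.576 = 0.5665 m. Q_B = (1/0.031)·2.026·0.5665^(2/3)·√0.015 = 5.481 m³/s.
The larger discharge is 8.776 m³/s and the smaller is 5.481 m³/s; the ratio is 1.6.

1.6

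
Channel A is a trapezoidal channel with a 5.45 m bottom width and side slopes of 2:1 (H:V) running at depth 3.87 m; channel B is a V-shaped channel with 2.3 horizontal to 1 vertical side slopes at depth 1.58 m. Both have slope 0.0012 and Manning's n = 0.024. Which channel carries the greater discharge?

Channel A: With bottom width b = 5.45 m and side slope z = 2: A = (b + zy)y = (5.45 + 2×3.87)×3.87 = 51.05 m²; P = b + 2y√(1+z²) = 5.45 + 2×3.87×2.236 = 22.76 m. Hydraulic radius R = A/P = 51.05/22.76 = 2.243 m. Q_A = (1/0.024)·51.05·2.243^(2/3)·√0.0012 = 126.2 m³/s.
Channel B: For a triangular section with side slope z = 2.3: A = zy² = 2.3×1.58² = 5.742 m²; P = 2y√(1+z²) = 2×1.58×2.508 = 7.925 m. Hydraulic radius R = A/P = 5.742/7.925 = 0.7245 m. Q_B = (1/0.024)·5.742·0.7245^(2/3)·√0.0012 = 6.685 m³/s.
Q_A = 126.2 m³/s vs Q_B = 6.685 m³/s, so channel A carries more.

channel A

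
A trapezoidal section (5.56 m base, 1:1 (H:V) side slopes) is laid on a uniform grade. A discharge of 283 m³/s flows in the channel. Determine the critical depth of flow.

At critical depth, Q² T / (g A³) = 1, i.e. A³/T = Q²/g = 283²/9.81 = 8164.
At y = 4.07 m: A³/T = 4395 — short.
At y = 4.81 m: A³/T = 8175 — close enough.

y_c = 4.81 m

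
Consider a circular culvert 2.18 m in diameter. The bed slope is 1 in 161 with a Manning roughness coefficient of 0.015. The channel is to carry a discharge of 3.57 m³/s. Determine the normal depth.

y_n = 0.778 m

Manning's equation rearranged: A R^(2/3) = nQ / (1·√S) = 0.015 × 3.57 / (√0.006211) = 0.6795.
Try y = 0.637 m: A R^(2/3) = 0.4634 — low.
Try y = 0.778 m: A R^(2/3) = 0.6793 — matches.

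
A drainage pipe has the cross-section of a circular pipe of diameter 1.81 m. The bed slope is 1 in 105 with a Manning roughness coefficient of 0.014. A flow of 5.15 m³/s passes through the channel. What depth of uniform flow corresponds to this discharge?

Manning's equation rearranged: A R^(2/3) = nQ / (1·√S) = 0.014 × 5.15 / (√0.009524) = 0.7388.
Trying y = 1.1 m: A R^(2/3) = 1.039 — too large.
Trying y = 0.67 m: A R^(2/3) = 0.4429 — too small.
Trying y = 0.891 m: A R^(2/3) = 0.7384 — ≈ 0.7388.

y_n = 0.891 m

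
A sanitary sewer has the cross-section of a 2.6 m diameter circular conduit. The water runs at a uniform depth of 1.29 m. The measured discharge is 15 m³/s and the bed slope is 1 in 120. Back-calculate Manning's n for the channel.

For a circular section of diameter D = 2.6 m at depth y = 1.29 m, the central angle is θ = 2 arccos(1 − 2y/D) = 3.126 rad. Then A = (D²/8)(θ − sin θ) = 2.629 m² and P = Dθ/2 = 4.064 m.
Hydraulic radius R = A/P = 2.629/4.064 = 0.6468 m.
Rearranging Manning's equation: n = (1/Q) A R^(2/3) S^(1/2) = (1/15) × 2.629 × 0.6468^(2/3) × √0.008333 = 0.012.

n = 0.012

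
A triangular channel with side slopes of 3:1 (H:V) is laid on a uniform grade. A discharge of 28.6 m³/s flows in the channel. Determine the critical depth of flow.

At critical depth, Q² T / (g A³) = 1, i.e. A³/T = Q²/g = 28.6²/9.81 = 83.38.
At y = 2.07 m: A³/T = 171 — too large.
At y = 1.79 m: A³/T = 82.69 — close enough.

y_c = 1.79 m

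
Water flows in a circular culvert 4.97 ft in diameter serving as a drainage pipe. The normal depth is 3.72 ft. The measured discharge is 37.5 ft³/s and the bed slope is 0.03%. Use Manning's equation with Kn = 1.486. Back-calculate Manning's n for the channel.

n = 0.014

For a circular section of diameter D = 4.97 ft at depth y = 3.72 ft, the central angle is θ = 2 arccos(1 − 2y/D) = 4.182 rad. Then A = (D²/8)(θ − sin θ) = 15.57 ft² and P = Dθ/2 = 10.39 ft.
Hydraulic radius R = A/P = 15.57/10.39 = 1.499 ft.
Rearranging Manning's equation: n = (1.486/Q) A R^(2/3) S^(1/2) = (1.486/37.5) × 15.57 × 1.499^(2/3) × √0.0003 = 0.014.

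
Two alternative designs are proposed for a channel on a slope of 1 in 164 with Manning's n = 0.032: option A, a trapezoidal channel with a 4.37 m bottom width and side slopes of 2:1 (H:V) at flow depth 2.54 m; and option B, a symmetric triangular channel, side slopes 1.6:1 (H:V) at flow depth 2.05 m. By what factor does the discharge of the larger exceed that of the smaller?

5.2

Channel A: With bottom width b = 4.37 m and side slope z = 2: A = (b + zy)y = (4.37 + 2×2.54)×2.54 = 24 m²; P = b + 2y√(1+z²) = 4.37 + 2×2.54×2.236 = 15.73 m. Hydraulic radius R = A/P = 24/15.73 = 1.526 m. Q_A = (1/0.032)·24·1.526^(2/3)·√0.006098 = 77.64 m³/s.
Channel B: For a triangular section with side slope z = 1.6: A = zy² = 1.6×2.05² = 6.724 m²; P = 2y√(1+z²) = 2×2.05×1.887 = 7.736 m. Hydraulic radius R = A/P = 6.724/7.736 = 0.8692 m. Q_B = (1/0.032)·6.724·0.8692^(2/3)·√0.006098 = 14.94 m³/s.
The larger discharge is 77.64 m³/s and the smaller is 14.94 m³/s; the ratio is 5.2.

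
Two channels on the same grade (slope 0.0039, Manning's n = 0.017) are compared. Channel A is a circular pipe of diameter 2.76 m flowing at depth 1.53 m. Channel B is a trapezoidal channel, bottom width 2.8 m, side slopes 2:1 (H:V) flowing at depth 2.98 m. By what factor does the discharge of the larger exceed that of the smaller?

Channel A: For a circular section of diameter D = 2.76 m at depth y = 1.53 m, the central angle is θ = 2 arccos(1 − 2y/D) = 3.359 rad. Then A = (D²/8)(θ − sin θ) = 3.405 m² and P = Dθ/2 = 4.636 m. Hydraulic radius R = A/P = 3.405/4.636 = 0.7344 m. Q_A = (1/0.017)·3.405·0.7344^(2/3)·√0.0039 = 10.18 m³/s.
Channel B: With bottom width b = 2.8 m and side slope z = 2: A = (b + zy)y = (2.8 + 2×2.98)×2.98 = 26.1 m²; P = b + 2y√(1+z²) = 2.8 + 2×2.98×2.236 = 16.13 m. Hydraulic radius R = A/P = 26.1/16.13 = 1.619 m. Q_B = (1/0.017)·26.1·1.619^(2/3)·√0.0039 = 132.2 m³/s.
The larger discharge is 132.2 m³/s and the smaller is 10.18 m³/s; the ratio is 13.

13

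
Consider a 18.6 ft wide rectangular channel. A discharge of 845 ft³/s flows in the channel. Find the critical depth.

y_c = 4 ft

For a rectangular channel, critical depth y_c = (q²/g)^(1/3) where q = Q/b = 845/18.6 = 45.43 ft²/s.
So y_c = (45.43²/32.2)^(1/3) = 4 ft.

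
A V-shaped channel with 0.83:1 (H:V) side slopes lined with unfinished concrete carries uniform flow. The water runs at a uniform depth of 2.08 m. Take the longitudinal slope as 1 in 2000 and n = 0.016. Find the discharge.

For a triangular section with side slope z = 0.83: A = zy² = 0.83×2.08² = 3.591 m²; P = 2y√(1+z²) = 2×2.08×1.3 = 5.406 m.
Hydraulic radius R = A/P = 3.591/5.406 = 0.6642 m.
Manning's equation: Q = (1/n) A R^(2/3) S^(1/2) = (1/0.016) × 3.591 × 0.6642^(2/3) × 0.0005^(1/2) = 3.82 m³/s.

Q = 3.82 m³/s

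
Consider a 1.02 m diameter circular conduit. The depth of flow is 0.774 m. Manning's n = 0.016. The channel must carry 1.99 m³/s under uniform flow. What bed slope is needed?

S = 0.011

For a circular section of diameter D = 1.02 m at depth y = 0.774 m, the central angle is θ = 2 arccos(1 − 2y/D) = 4.23 rad. Then A = (D²/8)(θ − sin θ) = 0.6653 m² and P = Dθ/2 = 2.157 m.
Hydraulic radius R = A/P = 0.6653/2.157 = 0.3084 m.
From Manning's equation, S = [nQ / (1 A R^(2/3))]² = [0.016 × 1.99 / (1 × 0.6653 × 0.3084^(2/3))]² = 0.011.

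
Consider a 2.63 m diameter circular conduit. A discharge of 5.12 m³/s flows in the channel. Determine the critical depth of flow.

y_c = 1 m

At critical depth, Q² T / (g A³) = 1, i.e. A³/T = Q²/g = 5.12²/9.81 = 2.672.
At y = 0.846 m: A³/T = 1.4 — low.
At y = 1 m: A³/T = 2.668 — close enough.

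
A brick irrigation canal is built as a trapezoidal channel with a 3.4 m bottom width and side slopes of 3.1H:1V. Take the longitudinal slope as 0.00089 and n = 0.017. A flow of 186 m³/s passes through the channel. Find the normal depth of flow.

y_n = 4.01 m

Manning's equation rearranged: A R^(2/3) = nQ / (1·√S) = 0.017 × 186 / (√0.00089) = 106.
At y = 3.2 m: A R^(2/3) = 62.09 — too small.
At y = 4.78 m: A R^(2/3) = 161.3 — too large.
At y = 4.01 m: A R^(2/3) = 105.8 — matches.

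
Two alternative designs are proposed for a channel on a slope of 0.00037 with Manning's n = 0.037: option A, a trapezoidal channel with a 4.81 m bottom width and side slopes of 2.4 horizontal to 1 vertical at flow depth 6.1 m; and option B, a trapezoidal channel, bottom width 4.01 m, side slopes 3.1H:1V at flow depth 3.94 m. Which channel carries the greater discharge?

Channel A: With bottom width b = 4.81 m and side slope z = 2.4: A = (b + zy)y = (4.81 + 2.4×6.1)×6.1 = 118.6 m²; P = b + 2y√(1+z²) = 4.81 + 2×6.1×2.6 = 36.53 m. Hydraulic radius R = A/P = 118.6/36.53 = 3.248 m. Q_A = (1/0.037)·118.6·3.248^(2/3)·√0.00037 = 135.3 m³/s.
Channel B: With bottom width b = 4.01 m and side slope z = 3.1: A = (b + zy)y = (4.01 + 3.1×3.94)×3.94 = 63.92 m²; P = b + 2y√(1+z²) = 4.01 + 2×3.94×3.257 = 29.68 m. Hydraulic radius R = A/P = 63.92/29.68 = 2.154 m. Q_B = (1/0.037)·63.92·2.154^(2/3)·√0.00037 = 55.42 m³/s.
Q_A = 135.3 m³/s vs Q_B = 55.42 m³/s, so channel A carries more.

channel A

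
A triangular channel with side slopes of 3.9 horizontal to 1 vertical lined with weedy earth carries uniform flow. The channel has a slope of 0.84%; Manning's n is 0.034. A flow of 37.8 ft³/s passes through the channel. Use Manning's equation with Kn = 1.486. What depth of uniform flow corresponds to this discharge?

y_n = 1.67 ft

Manning's equation rearranged: A R^(2/3) = nQ / (1.486·√S) = 0.034 × 37.8 / (1.486 × √0.0084) = 9.437.
Trying y = 2 ft: A R^(2/3) = 15.27 — over.
Trying y = 1.48 ft: A R^(2/3) = 6.842 — short.
Trying y = 1.67 ft: A R^(2/3) = 9.442 — matches.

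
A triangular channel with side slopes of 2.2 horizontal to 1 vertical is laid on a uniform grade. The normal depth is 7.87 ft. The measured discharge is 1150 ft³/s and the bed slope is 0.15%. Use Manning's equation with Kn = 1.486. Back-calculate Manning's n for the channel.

n = 0.016

For a triangular section with side slope z = 2.2: A = zy² = 2.2×7.87² = 136.3 ft²; P = 2y√(1+z²) = 2×7.87×2.417 = 38.04 ft.
Hydraulic radius R = A/P = 136.3/38.04 = 3.582 ft.
Rearranging Manning's equation: n = (1.486/Q) A R^(2/3) S^(1/2) = (1.486/1150) × 136.3 × 3.582^(2/3) × √0.0015 = 0.016.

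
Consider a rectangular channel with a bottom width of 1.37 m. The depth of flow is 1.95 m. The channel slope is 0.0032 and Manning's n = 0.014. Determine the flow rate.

Q = 6.86 m³/s

Flow area A = b·y = 1.37 × 1.95 = 2.671 m². Wetted perimeter P = b + 2y = 1.37 + 2×1.95 = 5.27 m.
Hydraulic radius R = A/P = 2.671/5.27 = 0.5069 m.
Manning's equation: Q = (1/n) A R^(2/3) S^(1/2) = (1/0.014) × 2.671 × 0.5069^(2/3) × 0.0032^(1/2) = 6.86 m³/s.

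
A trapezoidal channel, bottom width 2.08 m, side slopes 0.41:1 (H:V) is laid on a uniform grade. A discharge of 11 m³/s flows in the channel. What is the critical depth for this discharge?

At critical depth, Q² T / (g A³) = 1, i.e. A³/T = Q²/g = 11²/9.81 = 12.33.
Trying y = 1.54 m: A³/T = 21.78 — too large.
Trying y = 1.14 m: A³/T = 8.124 — too small.
Trying y = 1.3 m: A³/T = 12.46 — matches.

y_c = 1.3 m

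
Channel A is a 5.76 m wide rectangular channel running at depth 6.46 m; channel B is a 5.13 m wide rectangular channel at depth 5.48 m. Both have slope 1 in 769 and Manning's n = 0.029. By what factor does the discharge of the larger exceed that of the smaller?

Channel A: Flow area A = b·y = 5.76 × 6.46 = 37.21 m². Wetted perimeter P = b + 2y = 5.76 + 2×6.46 = 18.68 m. Hydraulic radius R = A/P = 37.21/18.68 = 1.992 m. Q_A = (1/0.029)·37.21·1.992^(2/3)·√0.0013 = 73.25 m³/s.
Channel B: Flow area A = b·y = 5.13 × 5.48 = 28.11 m². Wetted perimeter P = b + 2y = 5.13 + 2×5.48 = 16.09 m. Hydraulic radius R = A/P = 28.11/16.09 = 1.747 m. Q_B = (1/0.029)·28.11·1.747^(2/3)·√0.0013 = 50.71 m³/s.
The larger discharge is 73.25 m³/s and the smaller is 50.71 m³/s; the ratio is 1.44.

1.44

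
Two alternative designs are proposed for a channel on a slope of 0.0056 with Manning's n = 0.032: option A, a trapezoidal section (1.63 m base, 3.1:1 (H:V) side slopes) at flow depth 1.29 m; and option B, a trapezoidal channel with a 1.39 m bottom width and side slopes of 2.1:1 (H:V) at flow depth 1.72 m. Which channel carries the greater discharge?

Channel A: With bottom width b = 1.63 m and side slope z = 3.1: A = (b + zy)y = (1.63 + 3.1×1.29)×1.29 = 7.261 m²; P = b + 2y√(1+z²) = 1.63 + 2×1.29×3.257 = 10.03 m. Hydraulic radius R = A/P = 7.261/10.03 = 0.7237 m. Q_A = (1/0.032)·7.261·0.7237^(2/3)·√0.0056 = 13.69 m³/s.
Channel B: With bottom width b = 1.39 m and side slope z = 2.1: A = (b + zy)y = (1.39 + 2.1×1.72)×1.72 = 8.603 m²; P = b + 2y√(1+z²) = 1.39 + 2×1.72×2.326 = 9.391 m. Hydraulic radius R = A/P = 8.603/9.391 = 0.9161 m. Q_B = (1/0.032)·8.603·0.9161^(2/3)·√0.0056 = 18.98 m³/s.
Q_A = 13.69 m³/s vs Q_B = 18.98 m³/s, so channel B carries more.

channel B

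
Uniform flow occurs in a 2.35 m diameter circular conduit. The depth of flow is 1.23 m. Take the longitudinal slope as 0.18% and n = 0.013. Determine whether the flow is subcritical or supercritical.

subcritical

For a circular section of diameter D = 2.35 m at depth y = 1.23 m, the central angle is θ = 2 arccos(1 − 2y/D) = 3.235 rad. Then A = (D²/8)(θ − sin θ) = 2.298 m² and P = Dθ/2 = 3.801 m.
Hydraulic radius R = A/P = 2.298/3.801 = 0.6045 m.
V = (1/n) R^(2/3) √S = (1/0.013) × 0.6045^(2/3) × √0.0018 = 2.333 m/s. Hydraulic depth D_h = A/T = 2.298/2.347 = 0.9789 m.
Froude number Fr = V/√(g·D_h) = 2.333/√(9.81×0.9789) = 0.753, which is less than 1, so the flow is subcritical.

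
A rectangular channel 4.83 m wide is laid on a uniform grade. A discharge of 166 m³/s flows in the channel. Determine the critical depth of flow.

y_c = 4.94 m

For a rectangular channel, critical depth y_c = (q²/g)^(1/3) where q = Q/b = 166/4.83 = 34.37 m²/s.
So y_c = (34.37²/9.81)^(1/3) = 4.94 m.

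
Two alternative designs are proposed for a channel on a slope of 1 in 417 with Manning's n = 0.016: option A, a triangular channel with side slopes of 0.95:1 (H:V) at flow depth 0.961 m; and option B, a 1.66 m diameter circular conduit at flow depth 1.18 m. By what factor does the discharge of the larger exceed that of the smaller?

Channel A: For a triangular section with side slope z = 0.95: A = zy² = 0.95×0.961² = 0.8773 m²; P = 2y√(1+z²) = 2×0.961×1.379 = 2.651 m. Hydraulic radius R = A/P = 0.8773/2.651 = 0.3309 m. Q_A = (1/0.016)·0.8773·0.3309^(2/3)·√0.002398 = 1.285 m³/s.
Channel B: For a circular section of diameter D = 1.66 m at depth y = 1.18 m, the central angle is θ = 2 arccos(1 − 2y/D) = 4.012 rad. Then A = (D²/8)(θ − sin θ) = 1.645 m² and P = Dθ/2 = 3.33 m. Hydraulic radius R = A/P = 1.645/3.33 = 0.4941 m. Q_B = (1/0.016)·1.645·0.4941^(2/3)·√0.002398 = 3.147 m³/s.
The larger discharge is 3.147 m³/s and the smaller is 1.285 m³/s; the ratio is 2.45.

2.45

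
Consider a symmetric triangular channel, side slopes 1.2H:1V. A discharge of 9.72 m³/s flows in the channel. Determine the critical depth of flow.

At critical depth, Q² T / (g A³) = 1, i.e. A³/T = Q²/g = 9.72²/9.81 = 9.631.
Try y = 1.36 m: A³/T = 3.35 — too small.
Try y = 1.68 m: A³/T = 9.636 — close enough.

y_c = 1.68 m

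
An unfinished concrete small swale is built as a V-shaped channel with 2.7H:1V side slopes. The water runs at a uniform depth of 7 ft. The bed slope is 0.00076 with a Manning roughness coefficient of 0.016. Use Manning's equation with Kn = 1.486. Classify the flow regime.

subcritical

For a triangular section with side slope z = 2.7: A = zy² = 2.7×7² = 132.3 ft²; P = 2y√(1+z²) = 2×7×2.879 = 40.31 ft.
Hydraulic radius R = A/P = 132.3/40.31 = 3.282 ft.
V = (1.486/n) R^(2/3) √S = (1.486/0.016) × 3.282^(2/3) × √0.00076 = 5.655 ft/s. Hydraulic depth D_h = A/T = 132.3/37.8 = 3.5 ft.
Froude number Fr = V/√(g·D_h) = 5.655/√(32.2×3.5) = 0.533, which is less than 1, so the flow is subcritical.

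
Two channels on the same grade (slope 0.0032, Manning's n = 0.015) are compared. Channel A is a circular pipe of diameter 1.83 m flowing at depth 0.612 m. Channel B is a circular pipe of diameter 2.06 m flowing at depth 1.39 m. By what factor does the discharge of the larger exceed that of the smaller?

4.53

Channel A: For a circular section of diameter D = 1.83 m at depth y = 0.612 m, the central angle is θ = 2 arccos(1 − 2y/D) = 2.467 rad. Then A = (D²/8)(θ − sin θ) = 0.7709 m² and P = Dθ/2 = 2.257 m. Hydraulic radius R = A/P = 0.7709/2.257 = 0.3416 m. Q_A = (1/0.015)·0.7709·0.3416^(2/3)·√0.0032 = 1.421 m³/s.
Channel B: For a circular section of diameter D = 2.06 m at depth y = 1.39 m, the central angle is θ = 2 arccos(1 − 2y/D) = 3.856 rad. Then A = (D²/8)(θ − sin θ) = 2.393 m² and P = Dθ/2 = 3.971 m. Hydraulic radius R = A/P = 2.393/3.971 = 0.6025 m. Q_B = (1/0.015)·2.393·0.6025^(2/3)·√0.0032 = 6.437 m³/s.
The larger discharge is 6.437 m³/s and the smaller is 1.421 m³/s; the ratio is 4.53.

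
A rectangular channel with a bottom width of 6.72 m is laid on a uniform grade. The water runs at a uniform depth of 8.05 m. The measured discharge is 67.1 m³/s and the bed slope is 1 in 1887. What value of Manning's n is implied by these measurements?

n = 0.033

Flow area A = b·y = 6.72 × 8.05 = 54.1 m². Wetted perimeter P = b + 2y = 6.72 + 2×8.05 = 22.82 m.
Hydraulic radius R = A/P = 54.1/22.82 = 2.371 m.
Rearranging Manning's equation: n = (1/Q) A R^(2/3) S^(1/2) = (1/67.1) × 54.1 × 2.371^(2/3) × √0.0005299 = 0.033.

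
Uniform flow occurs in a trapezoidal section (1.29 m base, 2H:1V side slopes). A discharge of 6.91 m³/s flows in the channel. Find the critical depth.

At critical depth, Q² T / (g A³) = 1, i.e. A³/T = Q²/g = 6.91²/9.81 = 4.867.
Trying y = 1 m: A³/T = 6.732 — too large.
Trying y = 0.754 m: A³/T = 2.181 — too small.
Trying y = 0.923 m: A³/T = 4.868 — matches.

y_c = 0.923 m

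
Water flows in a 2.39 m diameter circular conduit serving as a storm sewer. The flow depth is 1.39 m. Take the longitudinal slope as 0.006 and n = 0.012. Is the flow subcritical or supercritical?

For a circular section of diameter D = 2.39 m at depth y = 1.39 m, the central angle is θ = 2 arccos(1 − 2y/D) = 3.469 rad. Then A = (D²/8)(θ − sin θ) = 2.707 m² and P = Dθ/2 = 4.146 m.
Hydraulic radius R = A/P = 2.707/4.146 = 0.653 m.
V = (1/n) R^(2/3) √S = (1/0.012) × 0.653^(2/3) × √0.006 = 4.858 m/s. Hydraulic depth D_h = A/T = 2.707/2.358 = 1.148 m.
Froude number Fr = V/√(g·D_h) = 4.858/√(9.81×1.148) = 1.45, which is greater than 1, so the flow is supercritical.

supercritical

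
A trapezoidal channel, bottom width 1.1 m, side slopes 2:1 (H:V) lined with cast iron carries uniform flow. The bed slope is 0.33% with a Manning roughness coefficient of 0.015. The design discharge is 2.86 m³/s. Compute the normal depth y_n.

y_n = 0.617 m

Manning's equation rearranged: A R^(2/3) = nQ / (1·√S) = 0.015 × 2.86 / (√0.0033) = 0.7468.
At y = 0.51 m: A R^(2/3) = 0.5056 — short.
At y = 0.749 m: A R^(2/3) = 1.121 — over.
At y = 0.617 m: A R^(2/3) = 0.7464 — close enough.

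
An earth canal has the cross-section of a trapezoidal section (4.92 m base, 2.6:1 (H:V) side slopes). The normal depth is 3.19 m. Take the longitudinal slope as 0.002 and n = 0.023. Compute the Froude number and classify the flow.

With bottom width b = 4.92 m and side slope z = 2.6: A = (b + zy)y = (4.92 + 2.6×3.19)×3.19 = 42.15 m²; P = b + 2y√(1+z²) = 4.92 + 2×3.19×2.786 = 22.69 m.
Hydraulic radius R = A/P = 42.15/22.69 = 1.858 m.
V = (1/n) R^(2/3) √S = (1/0.023) × 1.858^(2/3) × √0.002 = 2.938 m/s. Hydraulic depth D_h = A/T = 42.15/21.51 = 1.96 m.
Froude number Fr = V/√(g·D_h) = 2.938/√(9.81×1.96) = 0.67, which is less than 1, so the flow is subcritical.

subcritical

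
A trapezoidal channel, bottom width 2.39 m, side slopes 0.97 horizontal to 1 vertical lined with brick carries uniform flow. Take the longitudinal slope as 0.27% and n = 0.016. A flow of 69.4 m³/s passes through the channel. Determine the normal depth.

y_n = 3.05 m

Manning's equation rearranged: A R^(2/3) = nQ / (1·√S) = 0.016 × 69.4 / (√0.0027) = 21.37.
At y = 3.86 m: A R^(2/3) = 35.05 — too large.
At y = 2.57 m: A R^(2/3) = 15.05 — too small.
At y = 3.05 m: A R^(2/3) = 21.36 — close enough.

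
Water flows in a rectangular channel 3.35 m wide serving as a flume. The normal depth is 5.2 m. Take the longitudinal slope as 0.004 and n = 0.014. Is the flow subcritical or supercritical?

Flow area A = b·y = 3.35 × 5.2 = 17.42 m². Wetted perimeter P = b + 2y = 3.35 + 2×5.2 = 13.75 m.
Hydraulic radius R = A/P = 17.42/13.75 = 1.267 m.
V = (1/n) R^(2/3) √S = (1/0.014) × 1.267^(2/3) × √0.004 = 5.289 m/s. Hydraulic depth D_h = A/T = 17.42/3.35 = 5.2 m.
Froude number Fr = V/√(g·D_h) = 5.289/√(9.81×5.2) = 0.741, which is less than 1, so the flow is subcritical.

subcritical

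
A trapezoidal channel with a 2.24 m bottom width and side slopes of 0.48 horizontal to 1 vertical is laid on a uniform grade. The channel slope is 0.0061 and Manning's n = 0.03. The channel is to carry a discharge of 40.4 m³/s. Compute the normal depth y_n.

y_n = 3.34 m

Manning's equation rearranged: A R^(2/3) = nQ / (1·√S) = 0.03 × 40.4 / (√0.0061) = 15.52.
Try y = 4.22 m: A R^(2/3) = 24.13 — over.
Try y = 2.3 m: A R^(2/3) = 7.933 — short.
Try y = 3.34 m: A R^(2/3) = 15.53 — ≈ 15.52.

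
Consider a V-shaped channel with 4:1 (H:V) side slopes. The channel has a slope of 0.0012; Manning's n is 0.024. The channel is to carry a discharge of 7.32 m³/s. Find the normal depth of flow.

y_n = 1.31 m

Manning's equation rearranged: A R^(2/3) = nQ / (1·√S) = 0.024 × 7.32 / (√0.0012) = 5.071.
Try y = 0.985 m: A R^(2/3) = 2.372 — too small.
Try y = 1.31 m: A R^(2/3) = 5.074 — ≈ 5.071.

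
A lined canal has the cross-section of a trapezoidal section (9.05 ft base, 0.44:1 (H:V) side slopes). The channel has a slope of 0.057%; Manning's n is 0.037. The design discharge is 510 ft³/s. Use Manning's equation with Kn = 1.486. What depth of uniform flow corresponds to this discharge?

y_n = 12.5 ft

Manning's equation rearranged: A R^(2/3) = nQ / (1.486·√S) = 0.037 × 510 / (1.486 × √0.00057) = 531.9.
Try y = 15.6 ft: A R^(2/3) = 797.3 — too large.
Try y = 12.5 ft: A R^(2/3) = 531.9 — ≈ 531.9.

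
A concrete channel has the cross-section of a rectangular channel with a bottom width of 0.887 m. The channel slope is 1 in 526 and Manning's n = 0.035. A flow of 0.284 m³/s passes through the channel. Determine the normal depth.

Manning's equation rearranged: A R^(2/3) = nQ / (1·√S) = 0.035 × 0.284 / (√0.001901) = 0.228.
At y = 0.753 m: A R^(2/3) = 0.2853 — over.
At y = 0.456 m: A R^(2/3) = 0.1496 — short.
At y = 0.63 m: A R^(2/3) = 0.2278 — ≈ 0.228.

y_n = 0.63 m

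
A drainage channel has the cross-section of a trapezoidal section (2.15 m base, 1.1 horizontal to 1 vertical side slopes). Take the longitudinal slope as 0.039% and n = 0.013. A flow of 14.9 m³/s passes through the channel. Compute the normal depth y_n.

y_n = 2.07 m

Manning's equation rearranged: A R^(2/3) = nQ / (1·√S) = 0.013 × 14.9 / (√0.00039) = 9.808.
At y = 1.74 m: A R^(2/3) = 6.908 — short.
At y = 2.42 m: A R^(2/3) = 13.48 — over.
At y = 2.07 m: A R^(2/3) = 9.786 — matches.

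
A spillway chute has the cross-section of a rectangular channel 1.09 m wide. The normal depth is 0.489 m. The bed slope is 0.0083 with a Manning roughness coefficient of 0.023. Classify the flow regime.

Flow area A = b·y = 1.09 × 0.489 = 0.533 m². Wetted perimeter P = b + 2y = 1.09 + 2×0.489 = 2.068 m.
Hydraulic radius R = A/P = 0.533/2.068 = 0.2577 m.
V = (1/n) R^(2/3) √S = (1/0.023) × 0.2577^(2/3) × √0.0083 = 1.604 m/s. Hydraulic depth D_h = A/T = 0.533/1.09 = 0.489 m.
Froude number Fr = V/√(g·D_h) = 1.604/√(9.81×0.489) = 0.732, which is less than 1, so the flow is subcritical.

subcritical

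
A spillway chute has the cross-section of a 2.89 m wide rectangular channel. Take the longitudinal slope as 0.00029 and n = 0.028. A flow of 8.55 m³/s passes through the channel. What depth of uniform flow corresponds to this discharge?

y_n = 4.57 m

Manning's equation rearranged: A R^(2/3) = nQ / (1·√S) = 0.028 × 8.55 / (√0.00029) = 14.06.
Try y = 5.5 m: A R^(2/3) = 17.39 — over.
Try y = 4.57 m: A R^(2/3) = 14.06 — close enough.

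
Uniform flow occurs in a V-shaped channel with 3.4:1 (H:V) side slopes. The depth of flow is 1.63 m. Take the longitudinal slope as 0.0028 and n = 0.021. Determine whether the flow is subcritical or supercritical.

For a triangular section with side slope z = 3.4: A = zy² = 3.4×1.63² = 9.033 m²; P = 2y√(1+z²) = 2×1.63×3.544 = 11.55 m.
Hydraulic radius R = A/P = 9.033/11.55 = 0.7819 m.
V = (1/n) R^(2/3) √S = (1/0.021) × 0.7819^(2/3) × √0.0028 = 2.139 m/s. Hydraulic depth D_h = A/T = 9.033/11.08 = 0.815 m.
Froude number Fr = V/√(g·D_h) = 2.139/√(9.81×0.815) = 0.756, which is less than 1, so the flow is subcritical.

subcritical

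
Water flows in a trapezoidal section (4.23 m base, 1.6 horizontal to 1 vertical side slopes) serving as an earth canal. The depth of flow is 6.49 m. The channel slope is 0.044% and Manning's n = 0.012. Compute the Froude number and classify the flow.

subcritical

With bottom width b = 4.23 m and side slope z = 1.6: A = (b + zy)y = (4.23 + 1.6×6.49)×6.49 = 94.84 m²; P = b + 2y√(1+z²) = 4.23 + 2×6.49×1.887 = 28.72 m.
Hydraulic radius R = A/P = 94.84/28.72 = 3.302 m.
V = (1/n) R^(2/3) √S = (1/0.012) × 3.302^(2/3) × √0.00044 = 3.876 m/s. Hydraulic depth D_h = A/T = 94.84/25 = 3.794 m.
Froude number Fr = V/√(g·D_h) = 3.876/√(9.81×3.794) = 0.635, which is less than 1, so the flow is subcritical.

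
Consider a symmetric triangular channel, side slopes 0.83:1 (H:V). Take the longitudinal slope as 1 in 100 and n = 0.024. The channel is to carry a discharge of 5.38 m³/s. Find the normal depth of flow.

Manning's equation rearranged: A R^(2/3) = nQ / (1·√S) = 0.024 × 5.38 / (√0.01) = 1.291.
Try y = 1.13 m: A R^(2/3) = 0.5372 — low.
Try y = 1.82 m: A R^(2/3) = 1.915 — high.
Try y = 1.57 m: A R^(2/3) = 1.291 — matches.

y_n = 1.57 m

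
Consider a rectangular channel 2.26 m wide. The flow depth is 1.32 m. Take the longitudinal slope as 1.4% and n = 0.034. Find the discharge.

Q = 7.46 m³/s

Flow area A = b·y = 2.26 × 1.32 = 2.983 m². Wetted perimeter P = b + 2y = 2.26 + 2×1.32 = 4.9 m.
Hydraulic radius R = A/P = 2.983/4.9 = 0.6088 m.
Manning's equation: Q = (1/n) A R^(2/3) S^(1/2) = (1/0.034) × 2.983 × 0.6088^(2/3) × 0.014^(1/2) = 7.46 m³/s.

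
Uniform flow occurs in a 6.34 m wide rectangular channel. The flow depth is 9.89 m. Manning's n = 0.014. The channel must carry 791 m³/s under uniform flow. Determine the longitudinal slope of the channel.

Flow area A = b·y = 6.34 × 9.89 = 62.7 m². Wetted perimeter P = b + 2y = 6.34 + 2×9.89 = 26.12 m.
Hydraulic radius R = A/P = 62.7/26.12 = 2.401 m.
From Manning's equation, S = [nQ / (1 A R^(2/3))]² = [0.014 × 791 / (1 × 62.7 × 2.401^(2/3))]² = 0.0097.

S = 0.0097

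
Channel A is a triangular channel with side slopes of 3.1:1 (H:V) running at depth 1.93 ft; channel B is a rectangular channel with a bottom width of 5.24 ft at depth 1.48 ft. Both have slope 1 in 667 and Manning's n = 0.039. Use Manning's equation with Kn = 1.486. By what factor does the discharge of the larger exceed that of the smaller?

Channel A: For a triangular section with side slope z = 3.1: A = zy² = 3.1×1.93² = 11.55 ft²; P = 2y√(1+z²) = 2×1.93×3.257 = 12.57 ft. Hydraulic radius R = A/P = 11.55/12.57 = 0.9184 ft. Q_A = (1.486/0.039)·11.55·0.9184^(2/3)·√0.001499 = 16.1 ft³/s.
Channel B: Flow area A = b·y = 5.24 × 1.48 = 7.755 ft². Wetted perimeter P = b + 2y = 5.24 + 2×1.48 = 8.2 ft. Hydraulic radius R = A/P = 7.755/8.2 = 0.9458 ft. Q_B = (1.486/0.039)·7.755·0.9458^(2/3)·√0.001499 = 11.02 ft³/s.
The larger discharge is 16.1 ft³/s and the smaller is 11.02 ft³/s; the ratio is 1.46.

1.46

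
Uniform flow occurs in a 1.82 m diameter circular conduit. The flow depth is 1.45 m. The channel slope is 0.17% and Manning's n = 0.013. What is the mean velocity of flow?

For a circular section of diameter D = 1.82 m at depth y = 1.45 m, the central angle is θ = 2 arccos(1 − 2y/D) = 4.412 rad. Then A = (D²/8)(θ − sin θ) = 2.222 m² and P = Dθ/2 = 4.015 m.
Hydraulic radius R = A/P = 2.222/4.015 = 0.5535 m.
From Manning's equation, V = (1/n) R^(2/3) S^(1/2) = (1/0.013) × 0.5535^(2/3) × 0.0017^(1/2) = 2.14 m/s.

V = 2.14 m/s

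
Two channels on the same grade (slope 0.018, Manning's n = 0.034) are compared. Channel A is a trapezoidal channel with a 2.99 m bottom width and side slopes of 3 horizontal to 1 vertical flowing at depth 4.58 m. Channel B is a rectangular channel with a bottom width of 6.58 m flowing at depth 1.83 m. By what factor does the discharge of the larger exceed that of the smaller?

10.2

Channel A: With bottom width b = 2.99 m and side slope z = 3: A = (b + zy)y = (2.99 + 3×4.58)×4.58 = 76.62 m²; P = b + 2y√(1+z²) = 2.99 + 2×4.58×3.162 = 31.96 m. Hydraulic radius R = A/P = 76.62/31.96 = 2.398 m. Q_A = (1/0.034)·76.62·2.398^(2/3)·√0.018 = 541.7 m³/s.
Channel B: Flow area A = b·y = 6.58 × 1.83 = 12.04 m². Wetted perimeter P = b + 2y = 6.58 + 2×1.83 = 10.24 m. Hydraulic radius R = A/P = 12.04/10.24 = 1.176 m. Q_B = (1/0.034)·12.04·1.176^(2/3)·√0.018 = 52.94 m³/s.
The larger discharge is 541.7 m³/s and the smaller is 52.94 m³/s; the ratio is 10.2.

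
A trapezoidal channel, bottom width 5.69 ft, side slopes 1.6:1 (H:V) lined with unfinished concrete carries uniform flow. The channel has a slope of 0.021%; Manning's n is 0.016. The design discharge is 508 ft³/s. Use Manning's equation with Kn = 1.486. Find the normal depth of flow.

y_n = 7.97 ft

Manning's equation rearranged: A R^(2/3) = nQ / (1.486·√S) = 0.016 × 508 / (1.486 × √0.00021) = 377.4.
Trying y = 6.22 ft: A R^(2/3) = 217.2 — short.
Trying y = 10 ft: A R^(2/3) = 633.8 — over.
Trying y = 7.97 ft: A R^(2/3) = 377.1 — matches.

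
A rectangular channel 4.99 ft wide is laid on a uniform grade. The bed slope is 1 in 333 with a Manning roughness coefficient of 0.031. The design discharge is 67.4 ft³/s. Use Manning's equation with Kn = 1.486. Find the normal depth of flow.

Manning's equation rearranged: A R^(2/3) = nQ / (1.486·√S) = 0.031 × 67.4 / (1.486 × √0.003003) = 25.66.
Trying y = 2.65 ft: A R^(2/3) = 15.63 — short.
Trying y = 4.41 ft: A R^(2/3) = 30.02 — over.
Trying y = 3.89 ft: A R^(2/3) = 25.66 — matches.

y_n = 3.89 ft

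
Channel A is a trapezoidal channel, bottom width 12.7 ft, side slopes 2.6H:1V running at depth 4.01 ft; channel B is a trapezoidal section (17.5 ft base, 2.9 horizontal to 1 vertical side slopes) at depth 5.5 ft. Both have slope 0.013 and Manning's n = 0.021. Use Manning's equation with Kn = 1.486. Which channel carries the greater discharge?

channel B

Channel A: With bottom width b = 12.7 ft and side slope z = 2.6: A = (b + zy)y = (12.7 + 2.6×4.01)×4.01 = 92.74 ft²; P = b + 2y√(1+z²) = 12.7 + 2×4.01×2.786 = 35.04 ft. Hydraulic radius R = A/P = 92.74/35.04 = 2.646 ft. Q_A = (1.486/0.021)·92.74·2.646^(2/3)·√0.013 = 1432 ft³/s.
Channel B: With bottom width b = 17.5 ft and side slope z = 2.9: A = (b + zy)y = (17.5 + 2.9×5.5)×5.5 = 184 ft²; P = b + 2y√(1+z²) = 17.5 + 2×5.5×3.068 = 51.24 ft. Hydraulic radius R = A/P = 184/51.24 = 3.59 ft. Q_B = (1.486/0.021)·184·3.59^(2/3)·√0.013 = 3480 ft³/s.
Q_A = 1432 ft³/s vs Q_B = 3480 ft³/s, so channel B carries more.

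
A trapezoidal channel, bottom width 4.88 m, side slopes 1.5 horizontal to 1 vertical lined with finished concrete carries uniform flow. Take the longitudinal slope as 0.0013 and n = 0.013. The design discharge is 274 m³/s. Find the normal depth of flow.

y_n = 4.56 m

Manning's equation rearranged: A R^(2/3) = nQ / (1·√S) = 0.013 × 274 / (√0.0013) = 98.79.
At y = 3.53 m: A R^(2/3) = 57.77 — short.
At y = 5.45 m: A R^(2/3) = 144.7 — over.
At y = 4.56 m: A R^(2/3) = 98.62 — matches.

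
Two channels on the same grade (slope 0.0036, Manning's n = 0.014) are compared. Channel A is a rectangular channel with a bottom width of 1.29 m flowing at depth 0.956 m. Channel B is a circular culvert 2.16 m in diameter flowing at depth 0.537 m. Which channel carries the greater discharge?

Channel A: Flow area A = b·y = 1.29 × 0.956 = 1.233 m². Wetted perimeter P = b + 2y = 1.29 + 2×0.956 = 3.202 m. Hydraulic radius R = A/P = 1.233/3.202 = 0.3851 m. Q_A = (1/0.014)·1.233·0.3851^(2/3)·√0.0036 = 2.798 m³/s.
Channel B: For a circular section of diameter D = 2.16 m at depth y = 0.537 m, the central angle is θ = 2 arccos(1 − 2y/D) = 2.088 rad. Then A = (D²/8)(θ − sin θ) = 0.7108 m² and P = Dθ/2 = 2.255 m. Hydraulic radius R = A/P = 0.7108/2.255 = 0.3152 m. Q_B = (1/0.014)·0.7108·0.3152^(2/3)·√0.0036 = 1.411 m³/s.
Q_A = 2.798 m³/s vs Q_B = 1.411 m³/s, so channel A carries more.

channel A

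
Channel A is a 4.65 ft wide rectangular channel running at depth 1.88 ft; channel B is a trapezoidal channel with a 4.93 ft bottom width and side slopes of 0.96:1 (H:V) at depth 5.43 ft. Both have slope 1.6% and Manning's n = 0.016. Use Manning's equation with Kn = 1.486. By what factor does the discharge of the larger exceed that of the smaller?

12.1

Channel A: Flow area A = b·y = 4.65 × 1.88 = 8.742 ft². Wetted perimeter P = b + 2y = 4.65 + 2×1.88 = 8.41 ft. Hydraulic radius R = A/P = 8.742/8.41 = 1.039 ft. Q_A = (1.486/0.016)·8.742·1.039^(2/3)·√0.016 = 105.4 ft³/s.
Channel B: With bottom width b = 4.93 ft and side slope z = 0.96: A = (b + zy)y = (4.93 + 0.96×5.43)×5.43 = 55.08 ft²; P = b + 2y√(1+z²) = 4.93 + 2×5.43×1.386 = 19.98 ft. Hydraulic radius R = A/P = 55.08/19.98 = 2.756 ft. Q_B = (1.486/0.016)·55.08·2.756^(2/3)·√0.016 = 1272 ft³/s.
The larger discharge is 1272 ft³/s and the smaller is 105.4 ft³/s; the ratio is 12.1.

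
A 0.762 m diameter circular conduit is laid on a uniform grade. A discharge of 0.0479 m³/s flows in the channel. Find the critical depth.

At critical depth, Q² T / (g A³) = 1, i.e. A³/T = Q²/g = 0.0479²/9.81 = 0.0002339.
At y = 0.103 m: A³/T = 0.00009622 — short.
At y = 0.152 m: A³/T = 0.0004444 — over.
At y = 0.129 m: A³/T = 0.0002335 — close enough.

y_c = 0.129 m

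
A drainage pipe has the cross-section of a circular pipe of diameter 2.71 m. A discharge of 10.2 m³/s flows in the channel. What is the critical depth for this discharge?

At critical depth, Q² T / (g A³) = 1, i.e. A³/T = Q²/g = 10.2²/9.81 = 10.61.
At y = 0.999 m: A³/T = 2.751 — low.
At y = 1.68 m: A³/T = 20.14 — high.
At y = 1.42 m: A³/T = 10.59 — close enough.

y_c = 1.42 m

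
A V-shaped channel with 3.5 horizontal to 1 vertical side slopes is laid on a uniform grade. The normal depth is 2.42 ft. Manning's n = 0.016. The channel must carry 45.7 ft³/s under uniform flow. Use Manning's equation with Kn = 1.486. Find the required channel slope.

For a triangular section with side slope z = 3.5: A = zy² = 3.5×2.42² = 20.5 ft²; P = 2y√(1+z²) = 2×2.42×3.64 = 17.62 ft.
Hydraulic radius R = A/P = 20.5/17.62 = 1.163 ft.
From Manning's equation, S = [nQ / (1.486 A R^(2/3))]² = [0.016 × 45.7 / (1.486 × 20.5 × 1.163^(2/3))]² = 0.000471.

S = 0.000471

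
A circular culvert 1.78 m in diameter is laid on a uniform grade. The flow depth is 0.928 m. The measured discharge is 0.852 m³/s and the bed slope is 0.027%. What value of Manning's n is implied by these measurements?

For a circular section of diameter D = 1.78 m at depth y = 0.928 m, the central angle is θ = 2 arccos(1 − 2y/D) = 3.227 rad. Then A = (D²/8)(θ − sin θ) = 1.312 m² and P = Dθ/2 = 2.872 m.
Hydraulic radius R = A/P = 1.312/2.872 = 0.4568 m.
Rearranging Manning's equation: n = (1/Q) A R^(2/3) S^(1/2) = (1/0.852) × 1.312 × 0.4568^(2/3) × √0.00027 = 0.015.

n = 0.015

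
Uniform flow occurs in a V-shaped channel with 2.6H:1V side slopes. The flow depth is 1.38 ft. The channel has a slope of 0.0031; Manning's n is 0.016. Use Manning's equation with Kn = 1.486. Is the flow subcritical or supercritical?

For a triangular section with side slope z = 2.6: A = zy² = 2.6×1.38² = 4.951 ft²; P = 2y√(1+z²) = 2×1.38×2.786 = 7.688 ft.
Hydraulic radius R = A/P = 4.951/7.688 = 0.644 ft.
V = (1.486/n) R^(2/3) √S = (1.486/0.016) × 0.644^(2/3) × √0.0031 = 3.856 ft/s. Hydraulic depth D_h = A/T = 4.951/7.176 = 0.69 ft.
Froude number Fr = V/√(g·D_h) = 3.856/√(32.2×0.69) = 0.818, which is less than 1, so the flow is subcritical.

subcritical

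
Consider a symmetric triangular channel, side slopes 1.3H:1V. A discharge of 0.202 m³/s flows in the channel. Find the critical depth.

At critical depth, Q² T / (g A³) = 1, i.e. A³/T = Q²/g = 0.202²/9.81 = 0.004159.
Trying y = 0.245 m: A³/T = 0.0007459 — short.
Trying y = 0.383 m: A³/T = 0.006964 — over.
Trying y = 0.345 m: A³/T = 0.00413 — matches.

y_c = 0.345 m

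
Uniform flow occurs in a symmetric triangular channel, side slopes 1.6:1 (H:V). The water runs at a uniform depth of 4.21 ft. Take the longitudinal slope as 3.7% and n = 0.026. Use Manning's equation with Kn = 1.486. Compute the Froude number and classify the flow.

For a triangular section with side slope z = 1.6: A = zy² = 1.6×4.21² = 28.36 ft²; P = 2y√(1+z²) = 2×4.21×1.887 = 15.89 ft.
Hydraulic radius R = A/P = 28.36/15.89 = 1.785 ft.
V = (1.486/n) R^(2/3) √S = (1.486/0.026) × 1.785^(2/3) × √0.037 = 16.18 ft/s. Hydraulic depth D_h = A/T = 28.36/13.47 = 2.105 ft.
Froude number Fr = V/√(g·D_h) = 16.18/√(32.2×2.105) = 1.96, which is greater than 1, so the flow is supercritical.

supercritical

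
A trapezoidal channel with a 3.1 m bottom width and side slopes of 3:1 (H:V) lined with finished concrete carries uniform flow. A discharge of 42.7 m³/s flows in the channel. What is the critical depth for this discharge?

y_c = 1.66 m

At critical depth, Q² T / (g A³) = 1, i.e. A³/T = Q²/g = 42.7²/9.81 = 185.9.
Trying y = 1.24 m: A³/T = 57.38 — short.
Trying y = 1.66 m: A³/T = 184.8 — matches.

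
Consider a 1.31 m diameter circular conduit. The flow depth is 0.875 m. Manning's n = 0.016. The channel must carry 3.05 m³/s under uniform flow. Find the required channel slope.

For a circular section of diameter D = 1.31 m at depth y = 0.875 m, the central angle is θ = 2 arccos(1 − 2y/D) = 3.827 rad. Then A = (D²/8)(θ − sin θ) = 0.9566 m² and P = Dθ/2 = 2.506 m.
Hydraulic radius R = A/P = 0.9566/2.506 = 0.3817 m.
From Manning's equation, S = [nQ / (1 A R^(2/3))]² = [0.016 × 3.05 / (1 × 0.9566 × 0.3817^(2/3))]² = 0.0094.

S = 0.0094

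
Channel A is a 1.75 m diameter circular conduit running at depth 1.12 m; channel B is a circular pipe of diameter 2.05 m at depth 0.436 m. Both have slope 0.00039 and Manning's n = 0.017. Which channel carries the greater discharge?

channel A

Channel A: For a circular section of diameter D = 1.75 m at depth y = 1.12 m, the central angle is θ = 2 arccos(1 − 2y/D) = 3.709 rad. Then A = (D²/8)(θ − sin θ) = 1.626 m² and P = Dθ/2 = 3.246 m. Hydraulic radius R = A/P = 1.626/3.246 = 0.5009 m. Q_A = (1/0.017)·1.626·0.5009^(2/3)·√0.00039 = 1.191 m³/s.
Channel B: For a circular section of diameter D = 2.05 m at depth y = 0.436 m, the central angle is θ = 2 arccos(1 − 2y/D) = 1.917 rad. Then A = (D²/8)(θ − sin θ) = 0.5131 m² and P = Dθ/2 = 1.965 m. Hydraulic radius R = A/P = 0.5131/1.965 = 0.2611 m. Q_B = (1/0.017)·0.5131·0.2611^(2/3)·√0.00039 = 0.2435 m³/s.
Q_A = 1.191 m³/s vs Q_B = 0.2435 m³/s, so channel A carries more.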